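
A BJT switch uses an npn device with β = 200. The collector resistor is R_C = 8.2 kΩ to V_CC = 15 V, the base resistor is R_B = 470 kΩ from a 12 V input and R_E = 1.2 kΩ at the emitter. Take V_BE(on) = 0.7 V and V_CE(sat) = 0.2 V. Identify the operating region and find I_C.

saturation; I_C ≈ 1.6 mA

Assume active: I_B = (12 − 0.7)/(470 + 201×1.2) = 0.0159 mA, I_C = β·I_B = 3.18 mA.
Then V_CE = 15 − 3.18×8.2 − 3.19×1.2 = -14.9 V < 0.2 V — the active assumption fails.
Re-solve with V_CE = 0.2 V. KCL at the emitter: V_E/R_E = (V_BB−0.7−V_E)/R_B + (V_CC−0.2−V_E)/R_C, giving V_E = 1.91 V.
I_C = (V_CC − 0.2 − V_E)/R_C = (14.8 − 1.91)/8.2 = 1.57 mA.
Check: I_B = (11.3 − 1.91)/470 = 0.02 mA, and β·I_B = 4 mA > I_C, confirming saturation.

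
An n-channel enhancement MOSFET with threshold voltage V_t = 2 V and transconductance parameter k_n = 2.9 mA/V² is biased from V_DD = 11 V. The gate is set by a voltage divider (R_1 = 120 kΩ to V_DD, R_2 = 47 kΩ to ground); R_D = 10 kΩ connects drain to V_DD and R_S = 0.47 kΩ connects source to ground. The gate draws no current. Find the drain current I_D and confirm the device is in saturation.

V_G = V_DD·R_2/(R_1+R_2) = 11×47/167 = 3.1 V.
Assume saturation: I_D = (k_n/2)(V_GS − V_t)² with V_GS = V_G − I_D·R_S = 3.1 − 0.47·I_D.
Substituting gives 0.32·I_D² − 2.49·I_D + 1.74 = 0, with roots I_D = 0.776 or 7.01 mA.
The root I_D = 7.01 mA gives V_GS = -0.199 V ≤ V_t, so take I_D = 0.776 mA.
Then V_GS = 2.73 V and V_DS = V_DD − I_D(R_D+R_S) = 11 − 0.776×10.5 = 2.88 V.
Saturation requires V_DS ≥ V_GS − V_t = 0.731 V; 2.88 ≥ 0.731 ✓.

I_D ≈ 0.78 mA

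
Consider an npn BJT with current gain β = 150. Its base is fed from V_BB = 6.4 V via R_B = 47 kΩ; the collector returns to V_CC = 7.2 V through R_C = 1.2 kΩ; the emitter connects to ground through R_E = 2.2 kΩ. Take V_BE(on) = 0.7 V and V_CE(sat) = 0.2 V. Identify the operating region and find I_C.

saturation; I_C ≈ 2 mA

Assume active: I_B = (6.4 − 0.7)/(47 + 151×2.2) = 0.015 mA, I_C = β·I_B = 2.25 mA.
Then V_CE = 7.2 − 2.25×1.2 − 2.27×2.2 = -0.499 V < 0.2 V — the active assumption fails.
Re-solve with V_CE = 0.2 V. KCL at the emitter: V_E/R_E = (V_BB−0.7−V_E)/R_B + (V_CC−0.2−V_E)/R_C, giving V_E = 4.55 V.
I_C = (V_CC − 0.2 − V_E)/R_C = (7 − 4.55)/1.2 = 2.04 mA.
Check: I_B = (5.7 − 4.55)/47 = 0.0245 mA, and β·I_B = 3.68 mA > I_C, confirming saturation.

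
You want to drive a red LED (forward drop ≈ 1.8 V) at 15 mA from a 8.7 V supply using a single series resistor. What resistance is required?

R ≈ 0.46 kΩ

The resistor drops V_S − V_D = 8.7 − 1.8 = 6.9 V at 15 mA.
R = 6.9 V / 15 mA = 0.46 kΩ.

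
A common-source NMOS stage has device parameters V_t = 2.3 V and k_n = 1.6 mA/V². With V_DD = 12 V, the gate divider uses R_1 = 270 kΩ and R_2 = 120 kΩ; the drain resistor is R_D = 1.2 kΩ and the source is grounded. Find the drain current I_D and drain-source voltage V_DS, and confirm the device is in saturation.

V_G = V_DD·R_2/(R_1+R_2) = 12×120/390 = 3.69 V. With the source grounded, V_GS = V_G = 3.69 V.
Assume saturation: I_D = (k_n/2)(V_GS − V_t)² = (1.6/2)×(3.69 − 2.3)² = 0.8×1.39² = 1.55 mA.
V_DS = V_DD − I_D·R_D = 12 − 1.55×1.2 = 10.1 V.
Saturation requires V_DS ≥ V_GS − V_t = 1.39 V; 10.1 ≥ 1.39 ✓.

I_D ≈ 1.6 mA, V_DS ≈ 10 V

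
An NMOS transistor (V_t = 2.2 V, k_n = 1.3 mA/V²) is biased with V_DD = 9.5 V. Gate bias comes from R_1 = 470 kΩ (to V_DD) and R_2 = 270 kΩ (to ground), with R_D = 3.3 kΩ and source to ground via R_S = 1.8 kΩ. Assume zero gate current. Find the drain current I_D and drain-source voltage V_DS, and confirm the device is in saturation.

I_D ≈ 0.32 mA, V_DS ≈ 7.9 V

V_G = V_DD·R_2/(R_1+R_2) = 9.5×270/740 = 3.47 V.
Assume saturation: I_D = (k_n/2)(V_GS − V_t)² with V_GS = V_G − I_D·R_S = 3.47 − 1.8·I_D.
Substituting gives 2.11·I_D² − 3.96·I_D + 1.04 = 0, with roots I_D = 0.316 or 1.57 mA.
The root I_D = 1.57 mA gives V_GS = 0.648 V ≤ V_t, so take I_D = 0.316 mA.
Then V_GS = 2.9 V and V_DS = V_DD − I_D(R_D+R_S) = 9.5 − 0.316×5.1 = 7.89 V.
Saturation requires V_DS ≥ V_GS − V_t = 0.697 V; 7.89 ≥ 0.697 ✓.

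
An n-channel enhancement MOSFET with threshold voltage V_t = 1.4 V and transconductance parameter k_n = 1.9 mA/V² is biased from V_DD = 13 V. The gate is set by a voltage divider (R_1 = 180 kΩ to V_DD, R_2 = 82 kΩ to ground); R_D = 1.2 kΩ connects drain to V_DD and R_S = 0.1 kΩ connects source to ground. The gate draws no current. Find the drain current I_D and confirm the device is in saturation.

V_G = V_DD·R_2/(R_1+R_2) = 13×82/262 = 4.07 V.
Assume saturation: I_D = (k_n/2)(V_GS − V_t)² with V_GS = V_G − I_D·R_S = 4.07 − 0.1·I_D.
Substituting gives 0.0095·I_D² − 1.51·I_D + 6.77 = 0, with roots I_D = 4.62 or 154 mA.
The root I_D = 154 mA gives V_GS = -11.3 V ≤ V_t, so take I_D = 4.62 mA.
Then V_GS = 3.61 V and V_DS = V_DD − I_D(R_D+R_S) = 13 − 4.62×1.3 = 6.99 V.
Saturation requires V_DS ≥ V_GS − V_t = 2.21 V; 6.99 ≥ 2.21 ✓.

I_D ≈ 4.6 mA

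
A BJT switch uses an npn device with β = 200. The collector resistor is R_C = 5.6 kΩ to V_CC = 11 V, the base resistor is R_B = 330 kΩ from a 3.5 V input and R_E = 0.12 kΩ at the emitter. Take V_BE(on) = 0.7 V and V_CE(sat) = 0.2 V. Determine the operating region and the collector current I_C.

Assume active. Base-emitter loop: I_B = (V_BB − V_BE)/(R_B + (β+1)R_E) = (3.5 − 0.7)/(330 + 201×0.12) = 0.00791 mA.
I_C = β·I_B = 200×0.00791 = 1.58 mA.
V_CE = V_CC − I_C·R_C − I_E·R_E = 11 − 1.58×5.6 − 1.59×0.12 = 1.95 V > V_CE(sat), so the active-region assumption holds.

active; I_C ≈ 1.6 mA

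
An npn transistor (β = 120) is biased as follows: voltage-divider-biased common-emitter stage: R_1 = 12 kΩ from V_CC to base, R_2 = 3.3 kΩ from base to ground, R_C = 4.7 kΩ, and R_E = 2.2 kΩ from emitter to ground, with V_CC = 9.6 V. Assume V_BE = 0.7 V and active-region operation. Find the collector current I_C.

I_C ≈ 0.61 mA

Thevenize the base divider: V_Th = V_CC·R_2/(R_1+R_2) = 9.6×3.3/15.3 = 2.07 V, R_Th = R_1‖R_2 = 2.59 kΩ.
Base-emitter loop: V_Th = I_B·R_Th + V_BE + (β+1)I_B·R_E, so I_B = (2.07 − 0.7) / (2.59 + 121×2.2) = 0.0051 mA.
I_C = β·I_B = 120×0.0051 = 0.612 mA, and I_E = (β+1)I_B = 0.617 mA.
V_CE = V_CC − I_C·R_C − I_E·R_E = 9.6 − 0.612×4.7 − 0.617×2.2 = 5.37 V.
V_CE = 5.37 V > 0.2 V confirms active-region operation.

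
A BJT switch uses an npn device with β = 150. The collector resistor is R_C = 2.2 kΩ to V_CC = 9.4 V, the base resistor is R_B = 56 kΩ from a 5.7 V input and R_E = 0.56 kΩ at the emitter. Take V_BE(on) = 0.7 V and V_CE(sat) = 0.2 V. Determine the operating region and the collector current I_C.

saturation; I_C ≈ 3.3 mA

Assume active: I_B = (5.7 − 0.7)/(56 + 151×0.56) = 0.0356 mA, I_C = β·I_B = 5.34 mA.
Then V_CE = 9.4 − 5.34×2.2 − 5.37×0.56 = -5.35 V < 0.2 V — the active assumption fails.
Re-solve with V_CE = 0.2 V. KCL at the emitter: V_E/R_E = (V_BB−0.7−V_E)/R_B + (V_CC−0.2−V_E)/R_C, giving V_E = 1.89 V.
I_C = (V_CC − 0.2 − V_E)/R_C = (9.2 − 1.89)/2.2 = 3.32 mA.
Check: I_B = (5 − 1.89)/56 = 0.0555 mA, and β·I_B = 8.33 mA > I_C, confirming saturation.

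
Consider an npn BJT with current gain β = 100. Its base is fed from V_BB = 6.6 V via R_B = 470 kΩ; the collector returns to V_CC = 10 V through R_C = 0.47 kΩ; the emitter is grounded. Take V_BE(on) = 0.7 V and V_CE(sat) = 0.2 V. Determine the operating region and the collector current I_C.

Assume active. Base-emitter loop: I_B = (V_BB − V_BE)/R_B = (6.6 − 0.7)/470 = 0.0126 mA.
I_C = β·I_B = 100×0.0126 = 1.26 mA.
V_CE = V_CC − I_C·R_C = 10 − 1.26×0.47 = 9.41 V > V_CE(sat), so the active-region assumption holds.

active; I_C ≈ 1.3 mA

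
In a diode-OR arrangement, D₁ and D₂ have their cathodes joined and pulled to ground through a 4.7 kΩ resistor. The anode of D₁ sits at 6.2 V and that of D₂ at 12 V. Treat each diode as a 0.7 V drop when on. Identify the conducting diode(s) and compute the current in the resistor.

Only D₂ conducts; I_R ≈ 2.4 mA

Assume both conduct. Then node N would need to be at both 6.2−0.7 = 5.5 V and 12−0.7 = 11.3 V, which is impossible.
Assume only D₂ conducts: V_N = 12 − 0.7 = 11.3 V, so I_R = 11.3/4.7 = 2.4 mA.
Check D₁: its anode-to-cathode voltage is 6.2 − 11.3 = -5.1 V < 0.7 V, so it is off. The assumption is consistent.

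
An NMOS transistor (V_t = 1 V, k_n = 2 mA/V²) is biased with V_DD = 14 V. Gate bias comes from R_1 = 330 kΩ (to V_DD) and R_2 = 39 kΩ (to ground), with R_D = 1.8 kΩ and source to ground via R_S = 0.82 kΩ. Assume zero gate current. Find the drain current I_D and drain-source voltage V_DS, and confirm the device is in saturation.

I_D ≈ 0.14 mA, V_DS ≈ 14 V

V_G = V_DD·R_2/(R_1+R_2) = 14×39/369 = 1.48 V.
Assume saturation: I_D = (k_n/2)(V_GS − V_t)² with V_GS = V_G − I_D·R_S = 1.48 − 0.82·I_D.
Substituting gives 0.672·I_D² − 1.79·I_D + 0.23 = 0, with roots I_D = 0.136 or 2.52 mA.
The root I_D = 2.52 mA gives V_GS = -0.588 V ≤ V_t, so take I_D = 0.136 mA.
Then V_GS = 1.37 V and V_DS = V_DD − I_D(R_D+R_S) = 14 − 0.136×2.62 = 13.6 V.
Saturation requires V_DS ≥ V_GS − V_t = 0.368 V; 13.6 ≥ 0.368 ✓.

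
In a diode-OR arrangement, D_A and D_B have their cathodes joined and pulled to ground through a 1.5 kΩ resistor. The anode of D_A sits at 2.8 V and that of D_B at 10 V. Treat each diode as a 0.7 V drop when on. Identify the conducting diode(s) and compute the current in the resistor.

Only D_B conducts; I_R ≈ 6.2 mA

Assume both conduct. Then node N would need to be at both 2.8−0.7 = 2.1 V and 10−0.7 = 9.3 V, which is impossible.
Assume only D_B conducts: V_N = 10 − 0.7 = 9.3 V, so I_R = 9.3/1.5 = 6.2 mA.
Check D_A: its anode-to-cathode voltage is 2.8 − 9.3 = -6.5 V < 0.7 V, so it is off. The assumption is consistent.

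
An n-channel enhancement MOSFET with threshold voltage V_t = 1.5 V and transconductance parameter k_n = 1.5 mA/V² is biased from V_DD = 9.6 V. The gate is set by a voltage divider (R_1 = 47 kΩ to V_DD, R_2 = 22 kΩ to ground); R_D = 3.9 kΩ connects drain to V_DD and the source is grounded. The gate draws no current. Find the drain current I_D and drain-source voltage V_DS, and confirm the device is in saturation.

V_G = V_DD·R_2/(R_1+R_2) = 9.6×22/69 = 3.06 V. With the source grounded, V_GS = V_G = 3.06 V.
Assume saturation: I_D = (k_n/2)(V_GS − V_t)² = (1.5/2)×(3.06 − 1.5)² = 0.75×1.56² = 1.83 mA.
V_DS = V_DD − I_D·R_D = 9.6 − 1.83×3.9 = 2.47 V.
Saturation requires V_DS ≥ V_GS − V_t = 1.56 V; 2.47 ≥ 1.56 ✓.

I_D ≈ 1.8 mA, V_DS ≈ 2.5 V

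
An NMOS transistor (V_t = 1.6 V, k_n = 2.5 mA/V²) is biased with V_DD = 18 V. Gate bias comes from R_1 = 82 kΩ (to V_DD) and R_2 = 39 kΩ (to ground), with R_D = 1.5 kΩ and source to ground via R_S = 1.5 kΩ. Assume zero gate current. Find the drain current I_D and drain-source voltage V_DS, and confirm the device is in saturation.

V_G = V_DD·R_2/(R_1+R_2) = 18×39/121 = 5.8 V.
Assume saturation: I_D = (k_n/2)(V_GS − V_t)² with V_GS = V_G − I_D·R_S = 5.8 − 1.5·I_D.
Substituting gives 2.81·I_D² − 16.8·I_D + 22.1 = 0, with roots I_D = 1.97 or 3.99 mA.
The root I_D = 3.99 mA gives V_GS = -0.187 V ≤ V_t, so take I_D = 1.97 mA.
Then V_GS = 2.85 V and V_DS = V_DD − I_D(R_D+R_S) = 18 − 1.97×3 = 12.1 V.
Saturation requires V_DS ≥ V_GS − V_t = 1.25 V; 12.1 ≥ 1.25 ✓.

I_D ≈ 2 mA, V_DS ≈ 12 V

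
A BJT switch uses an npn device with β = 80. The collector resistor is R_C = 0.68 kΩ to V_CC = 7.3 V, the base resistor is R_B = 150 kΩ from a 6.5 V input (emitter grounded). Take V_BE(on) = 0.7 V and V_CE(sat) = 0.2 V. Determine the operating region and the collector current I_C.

active; I_C ≈ 3.1 mA

Assume active. Base-emitter loop: I_B = (V_BB − V_BE)/R_B = (6.5 − 0.7)/150 = 0.0387 mA.
I_C = β·I_B = 80×0.0387 = 3.09 mA.
V_CE = V_CC − I_C·R_C = 7.3 − 3.09×0.68 = 5.2 V > V_CE(sat), so the active-region assumption holds.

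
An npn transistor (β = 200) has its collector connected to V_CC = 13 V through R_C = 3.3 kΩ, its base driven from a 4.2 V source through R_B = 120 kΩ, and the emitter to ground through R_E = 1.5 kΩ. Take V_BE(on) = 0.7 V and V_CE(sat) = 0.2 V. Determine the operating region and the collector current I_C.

Assume active. Base-emitter loop: I_B = (V_BB − V_BE)/(R_B + (β+1)R_E) = (4.2 − 0.7)/(120 + 201×1.5) = 0.0083 mA.
I_C = β·I_B = 200×0.0083 = 1.66 mA.
V_CE = V_CC − I_C·R_C − I_E·R_E = 13 − 1.66×3.3 − 1.67×1.5 = 5.02 V > V_CE(sat), so the active-region assumption holds.

active; I_C ≈ 1.7 mA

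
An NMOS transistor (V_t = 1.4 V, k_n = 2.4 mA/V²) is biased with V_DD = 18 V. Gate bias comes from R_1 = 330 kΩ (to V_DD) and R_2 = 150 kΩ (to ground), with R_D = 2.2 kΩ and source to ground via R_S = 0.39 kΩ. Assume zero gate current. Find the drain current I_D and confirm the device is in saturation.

V_G = V_DD·R_2/(R_1+R_2) = 18×150/480 = 5.62 V.
Assume saturation: I_D = (k_n/2)(V_GS − V_t)² with V_GS = V_G − I_D·R_S = 5.62 − 0.39·I_D.
Substituting gives 0.183·I_D² − 4.95·I_D + 21.4 = 0, with roots I_D = 5.4 or 21.7 mA.
The root I_D = 21.7 mA gives V_GS = -2.86 V ≤ V_t, so take I_D = 5.4 mA.
Then V_GS = 3.52 V and V_DS = V_DD − I_D(R_D+R_S) = 18 − 5.4×2.59 = 4.02 V.
Saturation requires V_DS ≥ V_GS − V_t = 2.12 V; 4.02 ≥ 2.12 ✓.

I_D ≈ 5.4 mA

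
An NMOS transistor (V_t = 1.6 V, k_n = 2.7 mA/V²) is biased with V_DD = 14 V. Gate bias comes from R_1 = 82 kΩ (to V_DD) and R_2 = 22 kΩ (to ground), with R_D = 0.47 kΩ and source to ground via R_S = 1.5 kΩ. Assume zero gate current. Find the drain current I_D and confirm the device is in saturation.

V_G = V_DD·R_2/(R_1+R_2) = 14×22/104 = 2.96 V.
Assume saturation: I_D = (k_n/2)(V_GS − V_t)² with V_GS = V_G − I_D·R_S = 2.96 − 1.5·I_D.
Substituting gives 3.04·I_D² − 6.51·I_D + 2.5 = 0, with roots I_D = 0.501 or 1.64 mA.
The root I_D = 1.64 mA gives V_GS = 0.497 V ≤ V_t, so take I_D = 0.501 mA.
Then V_GS = 2.21 V and V_DS = V_DD − I_D(R_D+R_S) = 14 − 0.501×1.97 = 13 V.
Saturation requires V_DS ≥ V_GS − V_t = 0.609 V; 13 ≥ 0.609 ✓.

I_D ≈ 0.5 mA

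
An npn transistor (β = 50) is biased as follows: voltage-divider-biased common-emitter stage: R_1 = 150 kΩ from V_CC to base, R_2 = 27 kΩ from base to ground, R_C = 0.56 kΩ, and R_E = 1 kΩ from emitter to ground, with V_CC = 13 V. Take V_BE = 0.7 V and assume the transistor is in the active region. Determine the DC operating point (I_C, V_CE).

Thevenize the base divider: V_Th = V_CC·R_2/(R_1+R_2) = 13×27/177 = 1.98 V, R_Th = R_1‖R_2 = 22.9 kΩ.
Base-emitter loop: V_Th = I_B·R_Th + V_BE + (β+1)I_B·R_E, so I_B = (1.98 − 0.7) / (22.9 + 51×1) = 0.0174 mA.
I_C = β·I_B = 50×0.0174 = 0.868 mA, and I_E = (β+1)I_B = 0.886 mA.
V_CE = V_CC − I_C·R_C − I_E·R_E = 13 − 0.868×0.56 − 0.886×1 = 11.6 V.
V_CE = 11.6 V > 0.2 V confirms active-region operation.

I_C ≈ 0.87 mA, V_CE ≈ 12 V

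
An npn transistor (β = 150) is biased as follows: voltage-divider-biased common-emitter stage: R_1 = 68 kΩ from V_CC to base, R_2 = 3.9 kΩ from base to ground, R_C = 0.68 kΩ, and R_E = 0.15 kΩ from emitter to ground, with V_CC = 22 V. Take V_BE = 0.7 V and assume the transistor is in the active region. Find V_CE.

V_CE ≈ 20 V

Thevenize the base divider: V_Th = V_CC·R_2/(R_1+R_2) = 22×3.9/71.9 = 1.19 V, R_Th = R_1‖R_2 = 3.69 kΩ.
Base-emitter loop: V_Th = I_B·R_Th + V_BE + (β+1)I_B·R_E, so I_B = (1.19 − 0.7) / (3.69 + 151×0.15) = 0.0187 mA.
I_C = β·I_B = 150×0.0187 = 2.81 mA, and I_E = (β+1)I_B = 2.83 mA.
V_CE = V_CC − I_C·R_C − I_E·R_E = 22 − 2.81×0.68 − 2.83×0.15 = 19.7 V.
V_CE = 19.7 V > 0.2 V confirms active-region operation.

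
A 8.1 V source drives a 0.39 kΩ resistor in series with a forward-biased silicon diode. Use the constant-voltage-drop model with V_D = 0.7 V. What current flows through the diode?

I ≈ 19 mA

KVL around the loop: 8.1 = V_D + I·R = 0.7 + I × 0.39 kΩ.
So I = (8.1 − 0.7) / 0.39 kΩ = 7.4 / 0.39 = 19 mA.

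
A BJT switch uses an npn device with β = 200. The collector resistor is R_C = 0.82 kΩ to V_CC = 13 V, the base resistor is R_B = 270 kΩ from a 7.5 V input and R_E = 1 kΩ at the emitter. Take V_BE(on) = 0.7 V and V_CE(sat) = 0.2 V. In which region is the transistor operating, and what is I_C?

Assume active. Base-emitter loop: I_B = (V_BB − V_BE)/(R_B + (β+1)R_E) = (7.5 − 0.7)/(270 + 201×1) = 0.0144 mA.
I_C = β·I_B = 200×0.0144 = 2.89 mA.
V_CE = V_CC − I_C·R_C − I_E·R_E = 13 − 2.89×0.82 − 2.9×1 = 7.73 V > V_CE(sat), so the active-region assumption holds.

active; I_C ≈ 2.9 mA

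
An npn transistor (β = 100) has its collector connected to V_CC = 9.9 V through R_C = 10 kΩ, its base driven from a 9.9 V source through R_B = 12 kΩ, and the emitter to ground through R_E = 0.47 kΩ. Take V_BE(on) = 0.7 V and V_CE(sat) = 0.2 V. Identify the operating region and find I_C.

saturation; I_C ≈ 0.89 mA

Assume active: I_B = (9.9 − 0.7)/(12 + 101×0.47) = 0.155 mA, I_C = β·I_B = 15.5 mA.
Then V_CE = 9.9 − 15.5×10 − 15.6×0.47 = -152 V < 0.2 V — the active assumption fails.
Re-solve with V_CE = 0.2 V. KCL at the emitter: V_E/R_E = (V_BB−0.7−V_E)/R_B + (V_CC−0.2−V_E)/R_C, giving V_E = 0.751 V.
I_C = (V_CC − 0.2 − V_E)/R_C = (9.7 − 0.751)/10 = 0.895 mA.
Check: I_B = (9.2 − 0.751)/12 = 0.704 mA, and β·I_B = 70.4 mA > I_C, confirming saturation.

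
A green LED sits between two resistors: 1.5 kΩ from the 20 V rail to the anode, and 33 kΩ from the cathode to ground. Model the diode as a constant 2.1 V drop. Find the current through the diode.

The two resistors are in series with the diode, so KVL gives 20 = I·1.5 + 2.1 + I·33.
I = (20 − 2.1) / (1.5 + 33) kΩ = 17.9 / 34.5 = 0.519 mA.

I ≈ 0.52 mA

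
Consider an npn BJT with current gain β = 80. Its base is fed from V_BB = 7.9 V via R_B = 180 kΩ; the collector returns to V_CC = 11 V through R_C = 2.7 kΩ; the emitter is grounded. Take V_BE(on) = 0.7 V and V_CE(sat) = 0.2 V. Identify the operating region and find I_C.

active; I_C ≈ 3.2 mA

Assume active. Base-emitter loop: I_B = (V_BB − V_BE)/R_B = (7.9 − 0.7)/180 = 0.04 mA.
I_C = β·I_B = 80×0.04 = 3.2 mA.
V_CE = V_CC − I_C·R_C = 11 − 3.2×2.7 = 2.36 V > V_CE(sat), so the active-region assumption holds.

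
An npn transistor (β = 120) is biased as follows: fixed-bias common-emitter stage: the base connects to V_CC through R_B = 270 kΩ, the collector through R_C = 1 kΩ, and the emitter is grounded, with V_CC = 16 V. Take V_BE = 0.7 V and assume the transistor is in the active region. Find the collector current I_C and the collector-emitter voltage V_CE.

Base loop: V_CC = I_B·R_B + V_BE, so I_B = (16 − 0.7)/270 kΩ = 0.0567 mA.
In the active region I_C = β·I_B = 120 × 0.0567 = 6.8 mA.
Collector loop: V_CE = V_CC − I_C·R_C = 16 − 6.8×1 = 9.2 V.
Since V_CE = 9.2 V > V_CE(sat) ≈ 0.2 V, the transistor is in the active region as assumed.

I_C ≈ 6.8 mA, V_CE ≈ 9.2 V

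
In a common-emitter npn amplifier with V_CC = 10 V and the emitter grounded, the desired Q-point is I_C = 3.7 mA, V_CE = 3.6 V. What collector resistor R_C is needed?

Collector loop: V_CC = I_C·R_C + V_CE.
R_C = (V_CC − V_CE)/I_C = (10 − 3.6)/3.7 = 1.73 kΩ.

R_C ≈ 1.7 kΩ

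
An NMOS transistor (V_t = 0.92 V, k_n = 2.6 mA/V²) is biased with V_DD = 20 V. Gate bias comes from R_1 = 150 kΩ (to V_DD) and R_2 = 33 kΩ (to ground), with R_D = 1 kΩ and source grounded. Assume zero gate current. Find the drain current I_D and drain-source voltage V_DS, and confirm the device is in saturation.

I_D ≈ 9.4 mA, V_DS ≈ 11 V

V_G = V_DD·R_2/(R_1+R_2) = 20×33/183 = 3.61 V. With the source grounded, V_GS = V_G = 3.61 V.
Assume saturation: I_D = (k_n/2)(V_GS − V_t)² = (2.6/2)×(3.61 − 0.92)² = 1.3×2.69² = 9.38 mA.
V_DS = V_DD − I_D·R_D = 20 − 9.38×1 = 10.6 V.
Saturation requires V_DS ≥ V_GS − V_t = 2.69 V; 10.6 ≥ 2.69 ✓.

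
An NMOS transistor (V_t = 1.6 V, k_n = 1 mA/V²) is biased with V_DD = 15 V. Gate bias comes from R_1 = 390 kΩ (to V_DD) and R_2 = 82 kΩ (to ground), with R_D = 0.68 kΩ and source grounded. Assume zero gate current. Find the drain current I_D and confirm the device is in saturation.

V_G = V_DD·R_2/(R_1+R_2) = 15×82/472 = 2.61 V. With the source grounded, V_GS = V_G = 2.61 V.
Assume saturation: I_D = (k_n/2)(V_GS − V_t)² = (1/2)×(2.61 − 1.6)² = 0.5×1.01² = 0.506 mA.
V_DS = V_DD − I_D·R_D = 15 − 0.506×0.68 = 14.7 V.
Saturation requires V_DS ≥ V_GS − V_t = 1.01 V; 14.7 ≥ 1.01 ✓.

I_D ≈ 0.51 mA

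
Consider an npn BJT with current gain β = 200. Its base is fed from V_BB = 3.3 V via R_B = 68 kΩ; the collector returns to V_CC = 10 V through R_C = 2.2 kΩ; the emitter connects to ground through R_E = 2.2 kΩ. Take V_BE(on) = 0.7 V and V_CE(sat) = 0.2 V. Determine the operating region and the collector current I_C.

Assume active. Base-emitter loop: I_B = (V_BB − V_BE)/(R_B + (β+1)R_E) = (3.3 − 0.7)/(68 + 201×2.2) = 0.0051 mA.
I_C = β·I_B = 200×0.0051 = 1.02 mA.
V_CE = V_CC − I_C·R_C − I_E·R_E = 10 − 1.02×2.2 − 1.02×2.2 = 5.5 V > V_CE(sat), so the active-region assumption holds.

active; I_C ≈ 1 mA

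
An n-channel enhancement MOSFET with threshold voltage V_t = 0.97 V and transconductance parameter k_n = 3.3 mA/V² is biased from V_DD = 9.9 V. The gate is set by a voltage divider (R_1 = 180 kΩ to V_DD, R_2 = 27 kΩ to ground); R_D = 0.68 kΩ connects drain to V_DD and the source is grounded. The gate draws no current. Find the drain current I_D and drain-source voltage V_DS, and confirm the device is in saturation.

V_G = V_DD·R_2/(R_1+R_2) = 9.9×27/207 = 1.29 V. With the source grounded, V_GS = V_G = 1.29 V.
Assume saturation: I_D = (k_n/2)(V_GS − V_t)² = (3.3/2)×(1.29 − 0.97)² = 1.65×0.321² = 0.17 mA.
V_DS = V_DD − I_D·R_D = 9.9 − 0.17×0.68 = 9.78 V.
Saturation requires V_DS ≥ V_GS − V_t = 0.321 V; 9.78 ≥ 0.321 ✓.

I_D ≈ 0.17 mA, V_DS ≈ 9.8 V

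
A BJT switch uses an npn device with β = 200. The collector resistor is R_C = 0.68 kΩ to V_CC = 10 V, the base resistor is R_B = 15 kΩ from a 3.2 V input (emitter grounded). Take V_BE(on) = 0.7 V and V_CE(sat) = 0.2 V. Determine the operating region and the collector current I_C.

Assume active: I_B = (3.2 − 0.7)/15 = 0.167 mA, giving I_C = β·I_B = 33.3 mA.
But then V_CE = 10 − 33.3×0.68 = -12.7 V < V_CE(sat) = 0.2 V — impossible in the active region.
So the transistor is saturated. With V_CE = 0.2 V, I_C = (V_CC − 0.2)/R_C = 9.8/0.68 = 14.4 mA.
Check: β·I_B = 33.3 mA > I_C = 14.4 mA, confirming saturation.

saturation; I_C ≈ 14 mA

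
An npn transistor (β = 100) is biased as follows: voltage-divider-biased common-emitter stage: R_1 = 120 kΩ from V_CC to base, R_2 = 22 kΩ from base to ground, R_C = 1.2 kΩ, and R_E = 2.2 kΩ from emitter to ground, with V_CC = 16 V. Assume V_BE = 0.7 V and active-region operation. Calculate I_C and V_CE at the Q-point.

I_C ≈ 0.74 mA, V_CE ≈ 13 V

Thevenize the base divider: V_Th = V_CC·R_2/(R_1+R_2) = 16×22/142 = 2.48 V, R_Th = R_1‖R_2 = 18.6 kΩ.
Base-emitter loop: V_Th = I_B·R_Th + V_BE + (β+1)I_B·R_E, so I_B = (2.48 − 0.7) / (18.6 + 101×2.2) = 0.00739 mA.
I_C = β·I_B = 100×0.00739 = 0.739 mA, and I_E = (β+1)I_B = 0.746 mA.
V_CE = V_CC − I_C·R_C − I_E·R_E = 16 − 0.739×1.2 − 0.746×2.2 = 13.5 V.
V_CE = 13.5 V > 0.2 V confirms active-region operation.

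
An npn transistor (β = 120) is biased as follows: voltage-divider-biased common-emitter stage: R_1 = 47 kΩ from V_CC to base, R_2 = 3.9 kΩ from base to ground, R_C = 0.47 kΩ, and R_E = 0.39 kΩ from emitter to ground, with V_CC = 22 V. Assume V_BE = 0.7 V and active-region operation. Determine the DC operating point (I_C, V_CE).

I_C ≈ 2.3 mA, V_CE ≈ 20 V

Thevenize the base divider: V_Th = V_CC·R_2/(R_1+R_2) = 22×3.9/50.9 = 1.69 V, R_Th = R_1‖R_2 = 3.6 kΩ.
Base-emitter loop: V_Th = I_B·R_Th + V_BE + (β+1)I_B·R_E, so I_B = (1.69 − 0.7) / (3.6 + 121×0.39) = 0.0194 mA.
I_C = β·I_B = 120×0.0194 = 2.33 mA, and I_E = (β+1)I_B = 2.35 mA.
V_CE = V_CC − I_C·R_C − I_E·R_E = 22 − 2.33×0.47 − 2.35×0.39 = 20 V.
V_CE = 20 V > 0.2 V confirms active-region operation.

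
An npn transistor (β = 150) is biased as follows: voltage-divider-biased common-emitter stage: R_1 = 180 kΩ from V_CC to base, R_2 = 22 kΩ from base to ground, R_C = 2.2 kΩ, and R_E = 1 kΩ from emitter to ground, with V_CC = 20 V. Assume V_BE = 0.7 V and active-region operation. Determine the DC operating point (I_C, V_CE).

I_C ≈ 1.3 mA, V_CE ≈ 16 V

Thevenize the base divider: V_Th = V_CC·R_2/(R_1+R_2) = 20×22/202 = 2.18 V, R_Th = R_1‖R_2 = 19.6 kΩ.
Base-emitter loop: V_Th = I_B·R_Th + V_BE + (β+1)I_B·R_E, so I_B = (2.18 − 0.7) / (19.6 + 151×1) = 0.00866 mA.
I_C = β·I_B = 150×0.00866 = 1.3 mA, and I_E = (β+1)I_B = 1.31 mA.
V_CE = V_CC − I_C·R_C − I_E·R_E = 20 − 1.3×2.2 − 1.31×1 = 15.8 V.
V_CE = 15.8 V > 0.2 V confirms active-region operation.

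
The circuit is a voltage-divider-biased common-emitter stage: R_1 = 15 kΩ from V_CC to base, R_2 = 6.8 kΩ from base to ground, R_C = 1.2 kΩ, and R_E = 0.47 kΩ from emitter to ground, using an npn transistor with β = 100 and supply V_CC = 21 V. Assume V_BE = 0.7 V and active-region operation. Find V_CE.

Thevenize the base divider: V_Th = V_CC·R_2/(R_1+R_2) = 21×6.8/21.8 = 6.55 V, R_Th = R_1‖R_2 = 4.68 kΩ.
Base-emitter loop: V_Th = I_B·R_Th + V_BE + (β+1)I_B·R_E, so I_B = (6.55 − 0.7) / (4.68 + 101×0.47) = 0.112 mA.
I_C = β·I_B = 100×0.112 = 11.2 mA, and I_E = (β+1)I_B = 11.3 mA.
V_CE = V_CC − I_C·R_C − I_E·R_E = 21 − 11.2×1.2 − 11.3×0.47 = 2.21 V.
V_CE = 2.21 V > 0.2 V confirms active-region operation.

V_CE ≈ 2.2 V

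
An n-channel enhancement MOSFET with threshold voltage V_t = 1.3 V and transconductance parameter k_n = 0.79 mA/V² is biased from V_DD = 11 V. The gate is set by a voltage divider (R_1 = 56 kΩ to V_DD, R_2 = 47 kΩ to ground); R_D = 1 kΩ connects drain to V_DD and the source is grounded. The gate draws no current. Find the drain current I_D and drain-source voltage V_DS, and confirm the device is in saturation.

V_G = V_DD·R_2/(R_1+R_2) = 11×47/103 = 5.02 V. With the source grounded, V_GS = V_G = 5.02 V.
Assume saturation: I_D = (k_n/2)(V_GS − V_t)² = (0.79/2)×(5.02 − 1.3)² = 0.395×3.72² = 5.46 mA.
V_DS = V_DD − I_D·R_D = 11 − 5.46×1 = 5.54 V.
Saturation requires V_DS ≥ V_GS − V_t = 3.72 V; 5.54 ≥ 3.72 ✓.

I_D ≈ 5.5 mA, V_DS ≈ 5.5 V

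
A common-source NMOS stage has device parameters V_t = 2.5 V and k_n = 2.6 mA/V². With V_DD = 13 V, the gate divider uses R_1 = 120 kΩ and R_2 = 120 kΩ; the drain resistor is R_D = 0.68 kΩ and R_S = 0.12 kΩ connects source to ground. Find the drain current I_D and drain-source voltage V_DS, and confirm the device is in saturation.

V_G = V_DD·R_2/(R_1+R_2) = 13×120/240 = 6.5 V.
Assume saturation: I_D = (k_n/2)(V_GS − V_t)² with V_GS = V_G − I_D·R_S = 6.5 − 0.12·I_D.
Substituting gives 0.0187·I_D² − 2.25·I_D + 20.8 = 0, with roots I_D = 10.1 or 110 mA.
The root I_D = 110 mA gives V_GS = -6.7 V ≤ V_t, so take I_D = 10.1 mA.
Then V_GS = 5.29 V and V_DS = V_DD − I_D(R_D+R_S) = 13 − 10.1×0.8 = 4.92 V.
Saturation requires V_DS ≥ V_GS − V_t = 2.79 V; 4.92 ≥ 2.79 ✓.

I_D ≈ 10 mA, V_DS ≈ 4.9 V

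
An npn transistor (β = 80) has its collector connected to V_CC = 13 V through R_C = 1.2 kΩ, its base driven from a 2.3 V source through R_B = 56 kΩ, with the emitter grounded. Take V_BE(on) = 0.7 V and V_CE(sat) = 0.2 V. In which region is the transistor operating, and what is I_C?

Assume active. Base-emitter loop: I_B = (V_BB − V_BE)/R_B = (2.3 − 0.7)/56 = 0.0286 mA.
I_C = β·I_B = 80×0.0286 = 2.29 mA.
V_CE = V_CC − I_C·R_C = 13 − 2.29×1.2 = 10.3 V > V_CE(sat), so the active-region assumption holds.

active; I_C ≈ 2.3 mA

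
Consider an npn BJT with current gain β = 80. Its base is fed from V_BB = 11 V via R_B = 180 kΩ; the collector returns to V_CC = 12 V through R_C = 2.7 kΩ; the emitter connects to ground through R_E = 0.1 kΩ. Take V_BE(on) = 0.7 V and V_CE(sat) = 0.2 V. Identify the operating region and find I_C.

Assume active: I_B = (11 − 0.7)/(180 + 81×0.1) = 0.0548 mA, I_C = β·I_B = 4.38 mA.
Then V_CE = 12 − 4.38×2.7 − 4.44×0.1 = -0.271 V < 0.2 V — the active assumption fails.
Re-solve with V_CE = 0.2 V. KCL at the emitter: V_E/R_E = (V_BB−0.7−V_E)/R_B + (V_CC−0.2−V_E)/R_C, giving V_E = 0.427 V.
I_C = (V_CC − 0.2 − V_E)/R_C = (11.8 − 0.427)/2.7 = 4.21 mA.
Check: I_B = (10.3 − 0.427)/180 = 0.0549 mA, and β·I_B = 4.39 mA > I_C, confirming saturation.

saturation; I_C ≈ 4.2 mA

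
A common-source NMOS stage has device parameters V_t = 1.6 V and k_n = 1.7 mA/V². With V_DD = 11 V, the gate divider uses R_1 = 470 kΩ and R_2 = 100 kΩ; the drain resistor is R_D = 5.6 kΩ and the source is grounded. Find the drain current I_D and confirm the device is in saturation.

V_G = V_DD·R_2/(R_1+R_2) = 11×100/570 = 1.93 V. With the source grounded, V_GS = V_G = 1.93 V.
Assume saturation: I_D = (k_n/2)(V_GS − V_t)² = (1.7/2)×(1.93 − 1.6)² = 0.85×0.33² = 0.0925 mA.
V_DS = V_DD − I_D·R_D = 11 − 0.0925×5.6 = 10.5 V.
Saturation requires V_DS ≥ V_GS − V_t = 0.33 V; 10.5 ≥ 0.33 ✓.

I_D ≈ 0.092 mA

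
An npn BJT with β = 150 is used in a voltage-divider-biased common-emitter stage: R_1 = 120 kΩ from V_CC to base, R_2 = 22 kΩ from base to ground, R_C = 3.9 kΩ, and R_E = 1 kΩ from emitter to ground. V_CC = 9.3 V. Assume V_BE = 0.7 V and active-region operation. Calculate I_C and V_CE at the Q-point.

Thevenize the base divider: V_Th = V_CC·R_2/(R_1+R_2) = 9.3×22/142 = 1.44 V, R_Th = R_1‖R_2 = 18.6 kΩ.
Base-emitter loop: V_Th = I_B·R_Th + V_BE + (β+1)I_B·R_E, so I_B = (1.44 − 0.7) / (18.6 + 151×1) = 0.00437 mA.
I_C = β·I_B = 150×0.00437 = 0.655 mA, and I_E = (β+1)I_B = 0.66 mA.
V_CE = V_CC − I_C·R_C − I_E·R_E = 9.3 − 0.655×3.9 − 0.66×1 = 6.08 V.
V_CE = 6.08 V > 0.2 V confirms active-region operation.

I_C ≈ 0.66 mA, V_CE ≈ 6.1 V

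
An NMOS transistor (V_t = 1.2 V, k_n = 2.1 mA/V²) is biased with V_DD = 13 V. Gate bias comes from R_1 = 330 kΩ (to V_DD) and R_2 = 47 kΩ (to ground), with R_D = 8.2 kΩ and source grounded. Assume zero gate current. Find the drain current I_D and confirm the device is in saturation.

V_G = V_DD·R_2/(R_1+R_2) = 13×47/377 = 1.62 V. With the source grounded, V_GS = V_G = 1.62 V.
Assume saturation: I_D = (k_n/2)(V_GS − V_t)² = (2.1/2)×(1.62 − 1.2)² = 1.05×0.421² = 0.186 mA.
V_DS = V_DD − I_D·R_D = 13 − 0.186×8.2 = 11.5 V.
Saturation requires V_DS ≥ V_GS − V_t = 0.421 V; 11.5 ≥ 0.421 ✓.

I_D ≈ 0.19 mA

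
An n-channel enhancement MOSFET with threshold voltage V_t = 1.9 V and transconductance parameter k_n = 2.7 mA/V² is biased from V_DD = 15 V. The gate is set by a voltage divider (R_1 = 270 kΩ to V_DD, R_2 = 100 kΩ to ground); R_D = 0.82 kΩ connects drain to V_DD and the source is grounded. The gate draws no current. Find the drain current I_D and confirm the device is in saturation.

I_D ≈ 6.3 mA

V_G = V_DD·R_2/(R_1+R_2) = 15×100/370 = 4.05 V. With the source grounded, V_GS = V_G = 4.05 V.
Assume saturation: I_D = (k_n/2)(V_GS − V_t)² = (2.7/2)×(4.05 − 1.9)² = 1.35×2.15² = 6.26 mA.
V_DS = V_DD − I_D·R_D = 15 − 6.26×0.82 = 9.86 V.
Saturation requires V_DS ≥ V_GS − V_t = 2.15 V; 9.86 ≥ 2.15 ✓.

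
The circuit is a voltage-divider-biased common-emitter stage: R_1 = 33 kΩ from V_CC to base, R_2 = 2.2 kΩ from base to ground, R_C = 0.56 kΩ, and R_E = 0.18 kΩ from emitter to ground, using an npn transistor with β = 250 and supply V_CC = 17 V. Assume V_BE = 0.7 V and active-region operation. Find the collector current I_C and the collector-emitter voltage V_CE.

I_C ≈ 1.9 mA, V_CE ≈ 16 V

Thevenize the base divider: V_Th = V_CC·R_2/(R_1+R_2) = 17×2.2/35.2 = 1.06 V, R_Th = R_1‖R_2 = 2.06 kΩ.
Base-emitter loop: V_Th = I_B·R_Th + V_BE + (β+1)I_B·R_E, so I_B = (1.06 − 0.7) / (2.06 + 251×0.18) = 0.00767 mA.
I_C = β·I_B = 250×0.00767 = 1.92 mA, and I_E = (β+1)I_B = 1.93 mA.
V_CE = V_CC − I_C·R_C − I_E·R_E = 17 − 1.92×0.56 − 1.93×0.18 = 15.6 V.
V_CE = 15.6 V > 0.2 V confirms active-region operation.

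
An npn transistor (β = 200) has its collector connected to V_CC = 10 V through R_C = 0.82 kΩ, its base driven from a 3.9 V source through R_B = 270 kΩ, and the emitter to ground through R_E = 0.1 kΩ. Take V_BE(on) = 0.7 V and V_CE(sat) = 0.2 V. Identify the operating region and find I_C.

Assume active. Base-emitter loop: I_B = (V_BB − V_BE)/(R_B + (β+1)R_E) = (3.9 − 0.7)/(270 + 201×0.1) = 0.011 mA.
I_C = β·I_B = 200×0.011 = 2.21 mA.
V_CE = V_CC − I_C·R_C − I_E·R_E = 10 − 2.21×0.82 − 2.22×0.1 = 7.97 V > V_CE(sat), so the active-region assumption holds.

active; I_C ≈ 2.2 mA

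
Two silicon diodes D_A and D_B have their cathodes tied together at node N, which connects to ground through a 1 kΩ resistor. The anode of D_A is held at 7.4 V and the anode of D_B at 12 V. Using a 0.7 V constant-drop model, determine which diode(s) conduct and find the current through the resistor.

Only D_B conducts; I_R ≈ 11 mA

Assume both conduct. Then node N would need to be at both 7.4−0.7 = 6.7 V and 12−0.7 = 11.3 V, which is impossible.
Assume only D_B conducts: V_N = 12 − 0.7 = 11.3 V, so I_R = 11.3/1 = 11.3 mA.
Check D_A: its anode-to-cathode voltage is 7.4 − 11.3 = -3.9 V < 0.7 V, so it is off. The assumption is consistent.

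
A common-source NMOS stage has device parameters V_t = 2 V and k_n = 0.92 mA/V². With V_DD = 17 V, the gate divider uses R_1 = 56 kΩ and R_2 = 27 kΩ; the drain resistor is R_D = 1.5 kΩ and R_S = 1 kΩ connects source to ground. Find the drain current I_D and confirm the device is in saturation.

I_D ≈ 1.6 mA

V_G = V_DD·R_2/(R_1+R_2) = 17×27/83 = 5.53 V.
Assume saturation: I_D = (k_n/2)(V_GS − V_t)² with V_GS = V_G − I_D·R_S = 5.53 − 1·I_D.
Substituting gives 0.46·I_D² − 4.25·I_D + 5.73 = 0, with roots I_D = 1.64 or 7.59 mA.
The root I_D = 7.59 mA gives V_GS = -2.06 V ≤ V_t, so take I_D = 1.64 mA.
Then V_GS = 3.89 V and V_DS = V_DD − I_D(R_D+R_S) = 17 − 1.64×2.5 = 12.9 V.
Saturation requires V_DS ≥ V_GS − V_t = 1.89 V; 12.9 ≥ 1.89 ✓.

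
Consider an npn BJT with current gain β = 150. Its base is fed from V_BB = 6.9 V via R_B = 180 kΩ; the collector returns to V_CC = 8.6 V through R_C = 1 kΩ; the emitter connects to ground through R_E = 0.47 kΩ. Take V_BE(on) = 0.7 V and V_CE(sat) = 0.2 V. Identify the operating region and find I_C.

active; I_C ≈ 3.7 mA

Assume active. Base-emitter loop: I_B = (V_BB − V_BE)/(R_B + (β+1)R_E) = (6.9 − 0.7)/(180 + 151×0.47) = 0.0247 mA.
I_C = β·I_B = 150×0.0247 = 3.71 mA.
V_CE = V_CC − I_C·R_C − I_E·R_E = 8.6 − 3.71×1 − 3.73×0.47 = 3.14 V > V_CE(sat), so the active-region assumption holds.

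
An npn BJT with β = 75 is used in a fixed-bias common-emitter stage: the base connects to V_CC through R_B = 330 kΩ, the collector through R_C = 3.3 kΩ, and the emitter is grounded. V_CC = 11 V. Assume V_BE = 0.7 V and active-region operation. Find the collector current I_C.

I_C ≈ 2.3 mA

Base loop: V_CC = I_B·R_B + V_BE, so I_B = (11 − 0.7)/330 kΩ = 0.0312 mA.
In the active region I_C = β·I_B = 75 × 0.0312 = 2.34 mA.
Collector loop: V_CE = V_CC − I_C·R_C = 11 − 2.34×3.3 = 3.27 V.
Since V_CE = 3.27 V > V_CE(sat) ≈ 0.2 V, the transistor is in the active region as assumed.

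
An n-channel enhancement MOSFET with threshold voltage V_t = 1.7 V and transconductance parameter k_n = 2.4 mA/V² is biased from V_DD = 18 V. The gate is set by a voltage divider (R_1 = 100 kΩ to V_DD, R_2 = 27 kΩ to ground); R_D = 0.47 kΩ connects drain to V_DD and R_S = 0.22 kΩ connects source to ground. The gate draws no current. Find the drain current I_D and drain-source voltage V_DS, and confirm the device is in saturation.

V_G = V_DD·R_2/(R_1+R_2) = 18×27/127 = 3.83 V.
Assume saturation: I_D = (k_n/2)(V_GS − V_t)² with V_GS = V_G − I_D·R_S = 3.83 − 0.22·I_D.
Substituting gives 0.0581·I_D² − 2.12·I_D + 5.43 = 0, with roots I_D = 2.77 or 33.8 mA.
The root I_D = 33.8 mA gives V_GS = -3.61 V ≤ V_t, so take I_D = 2.77 mA.
Then V_GS = 3.22 V and V_DS = V_DD − I_D(R_D+R_S) = 18 − 2.77×0.69 = 16.1 V.
Saturation requires V_DS ≥ V_GS − V_t = 1.52 V; 16.1 ≥ 1.52 ✓.

I_D ≈ 2.8 mA, V_DS ≈ 16 V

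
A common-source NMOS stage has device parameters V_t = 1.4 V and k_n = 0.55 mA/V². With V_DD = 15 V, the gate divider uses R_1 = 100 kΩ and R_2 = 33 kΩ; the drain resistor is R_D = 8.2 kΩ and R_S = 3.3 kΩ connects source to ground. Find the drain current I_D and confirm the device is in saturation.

V_G = V_DD·R_2/(R_1+R_2) = 15×33/133 = 3.72 V.
Assume saturation: I_D = (k_n/2)(V_GS − V_t)² with V_GS = V_G − I_D·R_S = 3.72 − 3.3·I_D.
Substituting gives 2.99·I_D² − 5.21·I_D + 1.48 = 0, with roots I_D = 0.358 or 1.38 mA.
The root I_D = 1.38 mA gives V_GS = -0.843 V ≤ V_t, so take I_D = 0.358 mA.
Then V_GS = 2.54 V and V_DS = V_DD − I_D(R_D+R_S) = 15 − 0.358×11.5 = 10.9 V.
Saturation requires V_DS ≥ V_GS − V_t = 1.14 V; 10.9 ≥ 1.14 ✓.

I_D ≈ 0.36 mA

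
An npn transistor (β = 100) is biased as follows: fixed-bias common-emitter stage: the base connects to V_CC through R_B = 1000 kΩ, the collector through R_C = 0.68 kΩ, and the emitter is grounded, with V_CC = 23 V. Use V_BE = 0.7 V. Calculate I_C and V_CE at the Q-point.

I_C ≈ 2.2 mA, V_CE ≈ 21 V

Base loop: V_CC = I_B·R_B + V_BE, so I_B = (23 − 0.7)/1000 kΩ = 0.0223 mA.
In the active region I_C = β·I_B = 100 × 0.0223 = 2.23 mA.
Collector loop: V_CE = V_CC − I_C·R_C = 23 − 2.23×0.68 = 21.5 V.
Since V_CE = 21.5 V > V_CE(sat) ≈ 0.2 V, the transistor is in the active region as assumed.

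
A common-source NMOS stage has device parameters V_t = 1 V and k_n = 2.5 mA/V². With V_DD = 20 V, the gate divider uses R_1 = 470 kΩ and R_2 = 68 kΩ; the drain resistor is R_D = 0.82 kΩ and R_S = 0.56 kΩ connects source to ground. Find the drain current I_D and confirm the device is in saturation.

I_D ≈ 1.1 mA

V_G = V_DD·R_2/(R_1+R_2) = 20×68/538 = 2.53 V.
Assume saturation: I_D = (k_n/2)(V_GS − V_t)² with V_GS = V_G − I_D·R_S = 2.53 − 0.56·I_D.
Substituting gives 0.392·I_D² − 3.14·I_D + 2.92 = 0, with roots I_D = 1.07 or 6.93 mA.
The root I_D = 6.93 mA gives V_GS = -1.36 V ≤ V_t, so take I_D = 1.07 mA.
Then V_GS = 1.93 V and V_DS = V_DD − I_D(R_D+R_S) = 20 − 1.07×1.38 = 18.5 V.
Saturation requires V_DS ≥ V_GS − V_t = 0.927 V; 18.5 ≥ 0.927 ✓.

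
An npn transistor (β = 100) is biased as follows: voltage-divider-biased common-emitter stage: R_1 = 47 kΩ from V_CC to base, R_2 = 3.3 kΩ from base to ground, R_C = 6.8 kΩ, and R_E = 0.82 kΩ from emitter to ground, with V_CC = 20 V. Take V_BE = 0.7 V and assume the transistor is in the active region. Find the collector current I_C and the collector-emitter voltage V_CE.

Thevenize the base divider: V_Th = V_CC·R_2/(R_1+R_2) = 20×3.3/50.3 = 1.31 V, R_Th = R_1‖R_2 = 3.08 kΩ.
Base-emitter loop: V_Th = I_B·R_Th + V_BE + (β+1)I_B·R_E, so I_B = (1.31 − 0.7) / (3.08 + 101×0.82) = 0.00713 mA.
I_C = β·I_B = 100×0.00713 = 0.713 mA, and I_E = (β+1)I_B = 0.72 mA.
V_CE = V_CC − I_C·R_C − I_E·R_E = 20 − 0.713×6.8 − 0.72×0.82 = 14.6 V.
V_CE = 14.6 V > 0.2 V confirms active-region operation.

I_C ≈ 0.71 mA, V_CE ≈ 15 V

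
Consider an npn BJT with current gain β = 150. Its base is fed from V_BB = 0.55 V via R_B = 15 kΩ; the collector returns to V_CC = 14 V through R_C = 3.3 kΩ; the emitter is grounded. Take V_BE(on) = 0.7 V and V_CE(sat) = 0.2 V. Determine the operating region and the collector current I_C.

V_BB = 0.55 V ≤ V_BE(on) = 0.7 V, so the base-emitter junction is not forward biased.
The transistor is in cutoff: I_B = I_C = 0.

cutoff; I_C ≈ 0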